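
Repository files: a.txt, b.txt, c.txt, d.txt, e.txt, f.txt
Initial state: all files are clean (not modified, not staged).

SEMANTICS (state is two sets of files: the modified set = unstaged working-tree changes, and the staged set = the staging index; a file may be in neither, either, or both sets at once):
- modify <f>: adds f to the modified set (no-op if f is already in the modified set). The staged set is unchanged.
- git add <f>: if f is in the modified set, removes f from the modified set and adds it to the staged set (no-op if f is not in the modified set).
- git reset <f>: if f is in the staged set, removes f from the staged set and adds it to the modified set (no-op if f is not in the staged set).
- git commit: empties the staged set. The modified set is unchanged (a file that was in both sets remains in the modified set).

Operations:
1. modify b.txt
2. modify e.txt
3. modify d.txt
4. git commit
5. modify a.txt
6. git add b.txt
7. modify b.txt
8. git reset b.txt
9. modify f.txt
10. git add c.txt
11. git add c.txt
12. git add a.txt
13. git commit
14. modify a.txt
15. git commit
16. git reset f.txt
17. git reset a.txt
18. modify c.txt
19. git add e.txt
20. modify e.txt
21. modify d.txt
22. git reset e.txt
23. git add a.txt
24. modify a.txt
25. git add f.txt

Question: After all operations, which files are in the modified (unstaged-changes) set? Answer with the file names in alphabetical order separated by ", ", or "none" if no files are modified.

After op 1 (modify b.txt): modified={b.txt} staged={none}
After op 2 (modify e.txt): modified={b.txt, e.txt} staged={none}
After op 3 (modify d.txt): modified={b.txt, d.txt, e.txt} staged={none}
After op 4 (git commit): modified={b.txt, d.txt, e.txt} staged={none}
After op 5 (modify a.txt): modified={a.txt, b.txt, d.txt, e.txt} staged={none}
After op 6 (git add b.txt): modified={a.txt, d.txt, e.txt} staged={b.txt}
After op 7 (modify b.txt): modified={a.txt, b.txt, d.txt, e.txt} staged={b.txt}
After op 8 (git reset b.txt): modified={a.txt, b.txt, d.txt, e.txt} staged={none}
After op 9 (modify f.txt): modified={a.txt, b.txt, d.txt, e.txt, f.txt} staged={none}
After op 10 (git add c.txt): modified={a.txt, b.txt, d.txt, e.txt, f.txt} staged={none}
After op 11 (git add c.txt): modified={a.txt, b.txt, d.txt, e.txt, f.txt} staged={none}
After op 12 (git add a.txt): modified={b.txt, d.txt, e.txt, f.txt} staged={a.txt}
After op 13 (git commit): modified={b.txt, d.txt, e.txt, f.txt} staged={none}
After op 14 (modify a.txt): modified={a.txt, b.txt, d.txt, e.txt, f.txt} staged={none}
After op 15 (git commit): modified={a.txt, b.txt, d.txt, e.txt, f.txt} staged={none}
After op 16 (git reset f.txt): modified={a.txt, b.txt, d.txt, e.txt, f.txt} staged={none}
After op 17 (git reset a.txt): modified={a.txt, b.txt, d.txt, e.txt, f.txt} staged={none}
After op 18 (modify c.txt): modified={a.txt, b.txt, c.txt, d.txt, e.txt, f.txt} staged={none}
After op 19 (git add e.txt): modified={a.txt, b.txt, c.txt, d.txt, f.txt} staged={e.txt}
After op 20 (modify e.txt): modified={a.txt, b.txt, c.txt, d.txt, e.txt, f.txt} staged={e.txt}
After op 21 (modify d.txt): modified={a.txt, b.txt, c.txt, d.txt, e.txt, f.txt} staged={e.txt}
After op 22 (git reset e.txt): modified={a.txt, b.txt, c.txt, d.txt, e.txt, f.txt} staged={none}
After op 23 (git add a.txt): modified={b.txt, c.txt, d.txt, e.txt, f.txt} staged={a.txt}
After op 24 (modify a.txt): modified={a.txt, b.txt, c.txt, d.txt, e.txt, f.txt} staged={a.txt}
After op 25 (git add f.txt): modified={a.txt, b.txt, c.txt, d.txt, e.txt} staged={a.txt, f.txt}

Answer: a.txt, b.txt, c.txt, d.txt, e.txt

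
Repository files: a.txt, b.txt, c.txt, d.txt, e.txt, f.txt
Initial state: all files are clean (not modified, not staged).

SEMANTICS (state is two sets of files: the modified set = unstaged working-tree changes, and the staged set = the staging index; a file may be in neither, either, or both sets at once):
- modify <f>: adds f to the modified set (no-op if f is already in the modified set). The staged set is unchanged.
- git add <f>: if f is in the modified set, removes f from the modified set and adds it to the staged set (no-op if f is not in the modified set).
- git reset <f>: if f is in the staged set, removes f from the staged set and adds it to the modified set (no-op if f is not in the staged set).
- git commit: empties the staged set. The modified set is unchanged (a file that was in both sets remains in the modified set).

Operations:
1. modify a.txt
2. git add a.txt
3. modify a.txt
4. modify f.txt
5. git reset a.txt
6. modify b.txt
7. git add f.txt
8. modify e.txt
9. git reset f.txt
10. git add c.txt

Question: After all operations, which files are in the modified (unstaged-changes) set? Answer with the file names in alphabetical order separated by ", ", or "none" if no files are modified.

Answer: a.txt, b.txt, e.txt, f.txt

Derivation:
After op 1 (modify a.txt): modified={a.txt} staged={none}
After op 2 (git add a.txt): modified={none} staged={a.txt}
After op 3 (modify a.txt): modified={a.txt} staged={a.txt}
After op 4 (modify f.txt): modified={a.txt, f.txt} staged={a.txt}
After op 5 (git reset a.txt): modified={a.txt, f.txt} staged={none}
After op 6 (modify b.txt): modified={a.txt, b.txt, f.txt} staged={none}
After op 7 (git add f.txt): modified={a.txt, b.txt} staged={f.txt}
After op 8 (modify e.txt): modified={a.txt, b.txt, e.txt} staged={f.txt}
After op 9 (git reset f.txt): modified={a.txt, b.txt, e.txt, f.txt} staged={none}
After op 10 (git add c.txt): modified={a.txt, b.txt, e.txt, f.txt} staged={none}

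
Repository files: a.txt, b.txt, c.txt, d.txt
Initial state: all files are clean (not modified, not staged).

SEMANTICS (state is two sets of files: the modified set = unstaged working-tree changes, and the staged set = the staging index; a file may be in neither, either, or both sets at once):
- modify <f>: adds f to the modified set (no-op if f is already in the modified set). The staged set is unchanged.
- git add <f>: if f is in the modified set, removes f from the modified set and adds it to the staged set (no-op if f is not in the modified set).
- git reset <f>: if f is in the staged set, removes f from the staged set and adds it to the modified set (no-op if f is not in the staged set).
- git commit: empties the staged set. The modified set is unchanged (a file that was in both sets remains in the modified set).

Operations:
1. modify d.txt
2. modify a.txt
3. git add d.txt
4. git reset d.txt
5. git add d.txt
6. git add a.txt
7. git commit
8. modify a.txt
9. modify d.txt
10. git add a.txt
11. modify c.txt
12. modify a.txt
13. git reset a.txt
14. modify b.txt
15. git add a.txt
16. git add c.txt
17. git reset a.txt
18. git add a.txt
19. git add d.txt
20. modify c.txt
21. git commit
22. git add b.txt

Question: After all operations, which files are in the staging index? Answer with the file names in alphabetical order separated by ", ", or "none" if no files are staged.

After op 1 (modify d.txt): modified={d.txt} staged={none}
After op 2 (modify a.txt): modified={a.txt, d.txt} staged={none}
After op 3 (git add d.txt): modified={a.txt} staged={d.txt}
After op 4 (git reset d.txt): modified={a.txt, d.txt} staged={none}
After op 5 (git add d.txt): modified={a.txt} staged={d.txt}
After op 6 (git add a.txt): modified={none} staged={a.txt, d.txt}
After op 7 (git commit): modified={none} staged={none}
After op 8 (modify a.txt): modified={a.txt} staged={none}
After op 9 (modify d.txt): modified={a.txt, d.txt} staged={none}
After op 10 (git add a.txt): modified={d.txt} staged={a.txt}
After op 11 (modify c.txt): modified={c.txt, d.txt} staged={a.txt}
After op 12 (modify a.txt): modified={a.txt, c.txt, d.txt} staged={a.txt}
After op 13 (git reset a.txt): modified={a.txt, c.txt, d.txt} staged={none}
After op 14 (modify b.txt): modified={a.txt, b.txt, c.txt, d.txt} staged={none}
After op 15 (git add a.txt): modified={b.txt, c.txt, d.txt} staged={a.txt}
After op 16 (git add c.txt): modified={b.txt, d.txt} staged={a.txt, c.txt}
After op 17 (git reset a.txt): modified={a.txt, b.txt, d.txt} staged={c.txt}
After op 18 (git add a.txt): modified={b.txt, d.txt} staged={a.txt, c.txt}
After op 19 (git add d.txt): modified={b.txt} staged={a.txt, c.txt, d.txt}
After op 20 (modify c.txt): modified={b.txt, c.txt} staged={a.txt, c.txt, d.txt}
After op 21 (git commit): modified={b.txt, c.txt} staged={none}
After op 22 (git add b.txt): modified={c.txt} staged={b.txt}

Answer: b.txt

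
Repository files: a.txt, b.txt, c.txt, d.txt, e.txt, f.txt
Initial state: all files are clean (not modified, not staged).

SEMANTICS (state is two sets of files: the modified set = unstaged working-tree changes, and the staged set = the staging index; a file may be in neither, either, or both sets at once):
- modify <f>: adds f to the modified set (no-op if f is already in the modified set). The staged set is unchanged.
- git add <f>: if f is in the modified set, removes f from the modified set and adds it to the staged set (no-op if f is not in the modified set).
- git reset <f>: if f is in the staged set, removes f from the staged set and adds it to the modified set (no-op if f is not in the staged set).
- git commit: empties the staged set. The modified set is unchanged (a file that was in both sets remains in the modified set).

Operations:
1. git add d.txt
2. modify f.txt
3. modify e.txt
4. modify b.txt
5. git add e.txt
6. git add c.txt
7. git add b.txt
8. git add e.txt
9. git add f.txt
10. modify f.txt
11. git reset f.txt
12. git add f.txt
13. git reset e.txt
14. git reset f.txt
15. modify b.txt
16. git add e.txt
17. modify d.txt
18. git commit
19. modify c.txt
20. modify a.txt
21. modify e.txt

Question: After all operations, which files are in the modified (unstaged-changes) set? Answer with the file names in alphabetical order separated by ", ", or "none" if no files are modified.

Answer: a.txt, b.txt, c.txt, d.txt, e.txt, f.txt

Derivation:
After op 1 (git add d.txt): modified={none} staged={none}
After op 2 (modify f.txt): modified={f.txt} staged={none}
After op 3 (modify e.txt): modified={e.txt, f.txt} staged={none}
After op 4 (modify b.txt): modified={b.txt, e.txt, f.txt} staged={none}
After op 5 (git add e.txt): modified={b.txt, f.txt} staged={e.txt}
After op 6 (git add c.txt): modified={b.txt, f.txt} staged={e.txt}
After op 7 (git add b.txt): modified={f.txt} staged={b.txt, e.txt}
After op 8 (git add e.txt): modified={f.txt} staged={b.txt, e.txt}
After op 9 (git add f.txt): modified={none} staged={b.txt, e.txt, f.txt}
After op 10 (modify f.txt): modified={f.txt} staged={b.txt, e.txt, f.txt}
After op 11 (git reset f.txt): modified={f.txt} staged={b.txt, e.txt}
After op 12 (git add f.txt): modified={none} staged={b.txt, e.txt, f.txt}
After op 13 (git reset e.txt): modified={e.txt} staged={b.txt, f.txt}
After op 14 (git reset f.txt): modified={e.txt, f.txt} staged={b.txt}
After op 15 (modify b.txt): modified={b.txt, e.txt, f.txt} staged={b.txt}
After op 16 (git add e.txt): modified={b.txt, f.txt} staged={b.txt, e.txt}
After op 17 (modify d.txt): modified={b.txt, d.txt, f.txt} staged={b.txt, e.txt}
After op 18 (git commit): modified={b.txt, d.txt, f.txt} staged={none}
After op 19 (modify c.txt): modified={b.txt, c.txt, d.txt, f.txt} staged={none}
After op 20 (modify a.txt): modified={a.txt, b.txt, c.txt, d.txt, f.txt} staged={none}
After op 21 (modify e.txt): modified={a.txt, b.txt, c.txt, d.txt, e.txt, f.txt} staged={none}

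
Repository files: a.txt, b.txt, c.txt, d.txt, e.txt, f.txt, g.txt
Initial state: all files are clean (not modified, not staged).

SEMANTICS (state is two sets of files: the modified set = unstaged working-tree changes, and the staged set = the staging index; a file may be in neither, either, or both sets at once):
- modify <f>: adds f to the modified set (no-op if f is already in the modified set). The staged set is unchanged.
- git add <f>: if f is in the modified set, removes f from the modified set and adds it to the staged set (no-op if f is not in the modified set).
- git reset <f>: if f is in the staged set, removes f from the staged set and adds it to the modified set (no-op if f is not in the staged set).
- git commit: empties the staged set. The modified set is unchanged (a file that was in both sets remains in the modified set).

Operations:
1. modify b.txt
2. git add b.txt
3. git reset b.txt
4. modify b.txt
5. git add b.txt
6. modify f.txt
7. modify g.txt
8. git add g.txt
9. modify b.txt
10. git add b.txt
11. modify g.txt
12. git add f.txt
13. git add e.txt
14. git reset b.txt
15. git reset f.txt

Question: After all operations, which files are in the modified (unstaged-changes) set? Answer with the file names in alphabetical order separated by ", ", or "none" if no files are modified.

Answer: b.txt, f.txt, g.txt

Derivation:
After op 1 (modify b.txt): modified={b.txt} staged={none}
After op 2 (git add b.txt): modified={none} staged={b.txt}
After op 3 (git reset b.txt): modified={b.txt} staged={none}
After op 4 (modify b.txt): modified={b.txt} staged={none}
After op 5 (git add b.txt): modified={none} staged={b.txt}
After op 6 (modify f.txt): modified={f.txt} staged={b.txt}
After op 7 (modify g.txt): modified={f.txt, g.txt} staged={b.txt}
After op 8 (git add g.txt): modified={f.txt} staged={b.txt, g.txt}
After op 9 (modify b.txt): modified={b.txt, f.txt} staged={b.txt, g.txt}
After op 10 (git add b.txt): modified={f.txt} staged={b.txt, g.txt}
After op 11 (modify g.txt): modified={f.txt, g.txt} staged={b.txt, g.txt}
After op 12 (git add f.txt): modified={g.txt} staged={b.txt, f.txt, g.txt}
After op 13 (git add e.txt): modified={g.txt} staged={b.txt, f.txt, g.txt}
After op 14 (git reset b.txt): modified={b.txt, g.txt} staged={f.txt, g.txt}
After op 15 (git reset f.txt): modified={b.txt, f.txt, g.txt} staged={g.txt}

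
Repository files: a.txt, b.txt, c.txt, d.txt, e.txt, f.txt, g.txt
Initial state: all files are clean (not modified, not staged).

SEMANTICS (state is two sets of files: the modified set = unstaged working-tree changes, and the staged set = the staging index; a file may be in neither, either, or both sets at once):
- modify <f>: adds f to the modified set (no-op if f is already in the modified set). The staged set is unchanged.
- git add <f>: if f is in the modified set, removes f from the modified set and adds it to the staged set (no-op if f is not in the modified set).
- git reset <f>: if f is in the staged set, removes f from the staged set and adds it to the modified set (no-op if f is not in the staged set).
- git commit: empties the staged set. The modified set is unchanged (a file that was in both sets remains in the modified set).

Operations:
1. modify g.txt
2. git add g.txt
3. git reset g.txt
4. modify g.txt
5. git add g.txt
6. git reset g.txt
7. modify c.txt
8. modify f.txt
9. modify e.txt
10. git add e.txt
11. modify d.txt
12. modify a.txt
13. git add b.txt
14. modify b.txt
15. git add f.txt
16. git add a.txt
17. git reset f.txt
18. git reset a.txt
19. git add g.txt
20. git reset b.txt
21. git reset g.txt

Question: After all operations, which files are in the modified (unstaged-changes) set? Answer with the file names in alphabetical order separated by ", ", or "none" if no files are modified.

After op 1 (modify g.txt): modified={g.txt} staged={none}
After op 2 (git add g.txt): modified={none} staged={g.txt}
After op 3 (git reset g.txt): modified={g.txt} staged={none}
After op 4 (modify g.txt): modified={g.txt} staged={none}
After op 5 (git add g.txt): modified={none} staged={g.txt}
After op 6 (git reset g.txt): modified={g.txt} staged={none}
After op 7 (modify c.txt): modified={c.txt, g.txt} staged={none}
After op 8 (modify f.txt): modified={c.txt, f.txt, g.txt} staged={none}
After op 9 (modify e.txt): modified={c.txt, e.txt, f.txt, g.txt} staged={none}
After op 10 (git add e.txt): modified={c.txt, f.txt, g.txt} staged={e.txt}
After op 11 (modify d.txt): modified={c.txt, d.txt, f.txt, g.txt} staged={e.txt}
After op 12 (modify a.txt): modified={a.txt, c.txt, d.txt, f.txt, g.txt} staged={e.txt}
After op 13 (git add b.txt): modified={a.txt, c.txt, d.txt, f.txt, g.txt} staged={e.txt}
After op 14 (modify b.txt): modified={a.txt, b.txt, c.txt, d.txt, f.txt, g.txt} staged={e.txt}
After op 15 (git add f.txt): modified={a.txt, b.txt, c.txt, d.txt, g.txt} staged={e.txt, f.txt}
After op 16 (git add a.txt): modified={b.txt, c.txt, d.txt, g.txt} staged={a.txt, e.txt, f.txt}
After op 17 (git reset f.txt): modified={b.txt, c.txt, d.txt, f.txt, g.txt} staged={a.txt, e.txt}
After op 18 (git reset a.txt): modified={a.txt, b.txt, c.txt, d.txt, f.txt, g.txt} staged={e.txt}
After op 19 (git add g.txt): modified={a.txt, b.txt, c.txt, d.txt, f.txt} staged={e.txt, g.txt}
After op 20 (git reset b.txt): modified={a.txt, b.txt, c.txt, d.txt, f.txt} staged={e.txt, g.txt}
After op 21 (git reset g.txt): modified={a.txt, b.txt, c.txt, d.txt, f.txt, g.txt} staged={e.txt}

Answer: a.txt, b.txt, c.txt, d.txt, f.txt, g.txt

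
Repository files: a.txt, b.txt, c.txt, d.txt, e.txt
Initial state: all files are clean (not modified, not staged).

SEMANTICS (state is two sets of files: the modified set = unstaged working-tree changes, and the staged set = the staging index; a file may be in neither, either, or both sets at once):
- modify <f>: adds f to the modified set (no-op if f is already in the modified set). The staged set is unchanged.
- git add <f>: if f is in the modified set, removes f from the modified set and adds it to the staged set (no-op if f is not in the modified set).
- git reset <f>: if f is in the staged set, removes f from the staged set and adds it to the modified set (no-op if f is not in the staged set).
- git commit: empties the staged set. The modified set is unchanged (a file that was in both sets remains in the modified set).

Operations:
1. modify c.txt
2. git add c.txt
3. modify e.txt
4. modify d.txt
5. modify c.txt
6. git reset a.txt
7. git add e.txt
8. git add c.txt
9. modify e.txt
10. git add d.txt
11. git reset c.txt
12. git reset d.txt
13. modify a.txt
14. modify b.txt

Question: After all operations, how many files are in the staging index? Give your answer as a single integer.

Answer: 1

Derivation:
After op 1 (modify c.txt): modified={c.txt} staged={none}
After op 2 (git add c.txt): modified={none} staged={c.txt}
After op 3 (modify e.txt): modified={e.txt} staged={c.txt}
After op 4 (modify d.txt): modified={d.txt, e.txt} staged={c.txt}
After op 5 (modify c.txt): modified={c.txt, d.txt, e.txt} staged={c.txt}
After op 6 (git reset a.txt): modified={c.txt, d.txt, e.txt} staged={c.txt}
After op 7 (git add e.txt): modified={c.txt, d.txt} staged={c.txt, e.txt}
After op 8 (git add c.txt): modified={d.txt} staged={c.txt, e.txt}
After op 9 (modify e.txt): modified={d.txt, e.txt} staged={c.txt, e.txt}
After op 10 (git add d.txt): modified={e.txt} staged={c.txt, d.txt, e.txt}
After op 11 (git reset c.txt): modified={c.txt, e.txt} staged={d.txt, e.txt}
After op 12 (git reset d.txt): modified={c.txt, d.txt, e.txt} staged={e.txt}
After op 13 (modify a.txt): modified={a.txt, c.txt, d.txt, e.txt} staged={e.txt}
After op 14 (modify b.txt): modified={a.txt, b.txt, c.txt, d.txt, e.txt} staged={e.txt}
Final staged set: {e.txt} -> count=1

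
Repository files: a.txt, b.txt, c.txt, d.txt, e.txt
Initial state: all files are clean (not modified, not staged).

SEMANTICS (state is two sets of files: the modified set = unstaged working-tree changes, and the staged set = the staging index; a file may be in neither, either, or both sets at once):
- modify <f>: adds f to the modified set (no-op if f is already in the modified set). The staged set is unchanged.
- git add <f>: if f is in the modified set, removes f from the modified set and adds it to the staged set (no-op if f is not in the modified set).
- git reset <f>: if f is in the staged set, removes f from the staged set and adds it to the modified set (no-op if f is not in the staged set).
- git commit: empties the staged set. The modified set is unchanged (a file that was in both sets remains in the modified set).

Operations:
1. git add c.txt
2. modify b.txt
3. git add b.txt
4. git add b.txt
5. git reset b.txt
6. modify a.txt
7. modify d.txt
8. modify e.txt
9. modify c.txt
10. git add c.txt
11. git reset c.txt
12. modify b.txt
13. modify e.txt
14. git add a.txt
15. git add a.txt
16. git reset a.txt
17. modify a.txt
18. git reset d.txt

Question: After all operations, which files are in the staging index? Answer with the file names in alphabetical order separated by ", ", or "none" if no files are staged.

Answer: none

Derivation:
After op 1 (git add c.txt): modified={none} staged={none}
After op 2 (modify b.txt): modified={b.txt} staged={none}
After op 3 (git add b.txt): modified={none} staged={b.txt}
After op 4 (git add b.txt): modified={none} staged={b.txt}
After op 5 (git reset b.txt): modified={b.txt} staged={none}
After op 6 (modify a.txt): modified={a.txt, b.txt} staged={none}
After op 7 (modify d.txt): modified={a.txt, b.txt, d.txt} staged={none}
After op 8 (modify e.txt): modified={a.txt, b.txt, d.txt, e.txt} staged={none}
After op 9 (modify c.txt): modified={a.txt, b.txt, c.txt, d.txt, e.txt} staged={none}
After op 10 (git add c.txt): modified={a.txt, b.txt, d.txt, e.txt} staged={c.txt}
After op 11 (git reset c.txt): modified={a.txt, b.txt, c.txt, d.txt, e.txt} staged={none}
After op 12 (modify b.txt): modified={a.txt, b.txt, c.txt, d.txt, e.txt} staged={none}
After op 13 (modify e.txt): modified={a.txt, b.txt, c.txt, d.txt, e.txt} staged={none}
After op 14 (git add a.txt): modified={b.txt, c.txt, d.txt, e.txt} staged={a.txt}
After op 15 (git add a.txt): modified={b.txt, c.txt, d.txt, e.txt} staged={a.txt}
After op 16 (git reset a.txt): modified={a.txt, b.txt, c.txt, d.txt, e.txt} staged={none}
After op 17 (modify a.txt): modified={a.txt, b.txt, c.txt, d.txt, e.txt} staged={none}
After op 18 (git reset d.txt): modified={a.txt, b.txt, c.txt, d.txt, e.txt} staged={none}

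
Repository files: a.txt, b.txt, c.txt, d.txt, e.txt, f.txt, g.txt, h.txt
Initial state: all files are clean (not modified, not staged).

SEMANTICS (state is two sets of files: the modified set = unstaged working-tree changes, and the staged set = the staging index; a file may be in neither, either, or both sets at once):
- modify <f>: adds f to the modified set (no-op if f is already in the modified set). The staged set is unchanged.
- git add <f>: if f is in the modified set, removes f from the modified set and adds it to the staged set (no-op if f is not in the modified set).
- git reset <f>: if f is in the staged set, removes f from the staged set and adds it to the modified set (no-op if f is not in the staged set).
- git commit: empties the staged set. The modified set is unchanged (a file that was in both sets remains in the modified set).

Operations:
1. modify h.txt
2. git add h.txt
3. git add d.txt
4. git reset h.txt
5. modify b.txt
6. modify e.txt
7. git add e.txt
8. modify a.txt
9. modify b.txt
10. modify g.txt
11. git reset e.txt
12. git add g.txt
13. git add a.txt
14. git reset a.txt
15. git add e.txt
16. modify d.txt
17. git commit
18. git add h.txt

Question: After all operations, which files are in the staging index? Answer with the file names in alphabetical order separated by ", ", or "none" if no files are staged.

Answer: h.txt

Derivation:
After op 1 (modify h.txt): modified={h.txt} staged={none}
After op 2 (git add h.txt): modified={none} staged={h.txt}
After op 3 (git add d.txt): modified={none} staged={h.txt}
After op 4 (git reset h.txt): modified={h.txt} staged={none}
After op 5 (modify b.txt): modified={b.txt, h.txt} staged={none}
After op 6 (modify e.txt): modified={b.txt, e.txt, h.txt} staged={none}
After op 7 (git add e.txt): modified={b.txt, h.txt} staged={e.txt}
After op 8 (modify a.txt): modified={a.txt, b.txt, h.txt} staged={e.txt}
After op 9 (modify b.txt): modified={a.txt, b.txt, h.txt} staged={e.txt}
After op 10 (modify g.txt): modified={a.txt, b.txt, g.txt, h.txt} staged={e.txt}
After op 11 (git reset e.txt): modified={a.txt, b.txt, e.txt, g.txt, h.txt} staged={none}
After op 12 (git add g.txt): modified={a.txt, b.txt, e.txt, h.txt} staged={g.txt}
After op 13 (git add a.txt): modified={b.txt, e.txt, h.txt} staged={a.txt, g.txt}
After op 14 (git reset a.txt): modified={a.txt, b.txt, e.txt, h.txt} staged={g.txt}
After op 15 (git add e.txt): modified={a.txt, b.txt, h.txt} staged={e.txt, g.txt}
After op 16 (modify d.txt): modified={a.txt, b.txt, d.txt, h.txt} staged={e.txt, g.txt}
After op 17 (git commit): modified={a.txt, b.txt, d.txt, h.txt} staged={none}
After op 18 (git add h.txt): modified={a.txt, b.txt, d.txt} staged={h.txt}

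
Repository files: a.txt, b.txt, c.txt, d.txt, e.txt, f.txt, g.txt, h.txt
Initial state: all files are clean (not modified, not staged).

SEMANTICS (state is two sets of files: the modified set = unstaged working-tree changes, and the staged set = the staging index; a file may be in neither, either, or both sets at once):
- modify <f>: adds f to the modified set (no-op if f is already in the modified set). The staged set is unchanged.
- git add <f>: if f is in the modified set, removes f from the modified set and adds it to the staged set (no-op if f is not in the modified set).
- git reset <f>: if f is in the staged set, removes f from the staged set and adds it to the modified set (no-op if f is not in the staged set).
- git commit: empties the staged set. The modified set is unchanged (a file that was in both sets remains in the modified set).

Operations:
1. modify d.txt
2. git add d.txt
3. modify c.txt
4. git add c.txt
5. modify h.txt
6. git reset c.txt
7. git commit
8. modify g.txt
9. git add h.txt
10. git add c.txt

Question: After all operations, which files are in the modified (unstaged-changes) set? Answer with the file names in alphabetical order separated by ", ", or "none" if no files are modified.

Answer: g.txt

Derivation:
After op 1 (modify d.txt): modified={d.txt} staged={none}
After op 2 (git add d.txt): modified={none} staged={d.txt}
After op 3 (modify c.txt): modified={c.txt} staged={d.txt}
After op 4 (git add c.txt): modified={none} staged={c.txt, d.txt}
After op 5 (modify h.txt): modified={h.txt} staged={c.txt, d.txt}
After op 6 (git reset c.txt): modified={c.txt, h.txt} staged={d.txt}
After op 7 (git commit): modified={c.txt, h.txt} staged={none}
After op 8 (modify g.txt): modified={c.txt, g.txt, h.txt} staged={none}
After op 9 (git add h.txt): modified={c.txt, g.txt} staged={h.txt}
After op 10 (git add c.txt): modified={g.txt} staged={c.txt, h.txt}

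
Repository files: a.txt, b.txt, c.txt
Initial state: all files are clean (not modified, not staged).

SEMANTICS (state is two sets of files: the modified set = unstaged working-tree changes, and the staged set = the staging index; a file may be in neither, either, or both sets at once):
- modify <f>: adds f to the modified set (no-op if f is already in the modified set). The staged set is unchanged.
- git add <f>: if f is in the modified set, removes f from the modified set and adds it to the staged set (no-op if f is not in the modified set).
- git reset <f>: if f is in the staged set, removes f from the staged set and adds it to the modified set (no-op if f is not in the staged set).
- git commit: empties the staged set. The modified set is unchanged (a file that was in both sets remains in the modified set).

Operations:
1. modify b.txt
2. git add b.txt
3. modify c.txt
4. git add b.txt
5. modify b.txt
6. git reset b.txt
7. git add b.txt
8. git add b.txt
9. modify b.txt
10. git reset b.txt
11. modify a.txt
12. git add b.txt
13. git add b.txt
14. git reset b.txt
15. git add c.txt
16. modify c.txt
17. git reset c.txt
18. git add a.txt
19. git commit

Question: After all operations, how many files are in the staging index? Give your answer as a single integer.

After op 1 (modify b.txt): modified={b.txt} staged={none}
After op 2 (git add b.txt): modified={none} staged={b.txt}
After op 3 (modify c.txt): modified={c.txt} staged={b.txt}
After op 4 (git add b.txt): modified={c.txt} staged={b.txt}
After op 5 (modify b.txt): modified={b.txt, c.txt} staged={b.txt}
After op 6 (git reset b.txt): modified={b.txt, c.txt} staged={none}
After op 7 (git add b.txt): modified={c.txt} staged={b.txt}
After op 8 (git add b.txt): modified={c.txt} staged={b.txt}
After op 9 (modify b.txt): modified={b.txt, c.txt} staged={b.txt}
After op 10 (git reset b.txt): modified={b.txt, c.txt} staged={none}
After op 11 (modify a.txt): modified={a.txt, b.txt, c.txt} staged={none}
After op 12 (git add b.txt): modified={a.txt, c.txt} staged={b.txt}
After op 13 (git add b.txt): modified={a.txt, c.txt} staged={b.txt}
After op 14 (git reset b.txt): modified={a.txt, b.txt, c.txt} staged={none}
After op 15 (git add c.txt): modified={a.txt, b.txt} staged={c.txt}
After op 16 (modify c.txt): modified={a.txt, b.txt, c.txt} staged={c.txt}
After op 17 (git reset c.txt): modified={a.txt, b.txt, c.txt} staged={none}
After op 18 (git add a.txt): modified={b.txt, c.txt} staged={a.txt}
After op 19 (git commit): modified={b.txt, c.txt} staged={none}
Final staged set: {none} -> count=0

Answer: 0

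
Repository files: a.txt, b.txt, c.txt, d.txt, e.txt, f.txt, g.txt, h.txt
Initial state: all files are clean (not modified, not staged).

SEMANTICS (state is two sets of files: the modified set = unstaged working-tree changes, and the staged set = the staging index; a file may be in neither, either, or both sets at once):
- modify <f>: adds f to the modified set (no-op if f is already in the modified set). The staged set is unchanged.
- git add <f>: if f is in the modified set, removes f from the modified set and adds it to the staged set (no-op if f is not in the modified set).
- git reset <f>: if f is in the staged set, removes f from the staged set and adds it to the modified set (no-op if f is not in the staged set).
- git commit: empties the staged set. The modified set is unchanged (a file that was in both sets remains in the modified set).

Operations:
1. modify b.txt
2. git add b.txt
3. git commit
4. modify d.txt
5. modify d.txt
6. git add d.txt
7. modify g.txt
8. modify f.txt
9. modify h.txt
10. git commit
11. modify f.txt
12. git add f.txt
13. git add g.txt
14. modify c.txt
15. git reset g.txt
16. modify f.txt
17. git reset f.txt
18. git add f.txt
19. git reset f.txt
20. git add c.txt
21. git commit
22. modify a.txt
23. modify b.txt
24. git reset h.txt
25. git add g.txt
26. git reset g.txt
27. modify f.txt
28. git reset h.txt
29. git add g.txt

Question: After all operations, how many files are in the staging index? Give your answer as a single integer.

Answer: 1

Derivation:
After op 1 (modify b.txt): modified={b.txt} staged={none}
After op 2 (git add b.txt): modified={none} staged={b.txt}
After op 3 (git commit): modified={none} staged={none}
After op 4 (modify d.txt): modified={d.txt} staged={none}
After op 5 (modify d.txt): modified={d.txt} staged={none}
After op 6 (git add d.txt): modified={none} staged={d.txt}
After op 7 (modify g.txt): modified={g.txt} staged={d.txt}
After op 8 (modify f.txt): modified={f.txt, g.txt} staged={d.txt}
After op 9 (modify h.txt): modified={f.txt, g.txt, h.txt} staged={d.txt}
After op 10 (git commit): modified={f.txt, g.txt, h.txt} staged={none}
After op 11 (modify f.txt): modified={f.txt, g.txt, h.txt} staged={none}
After op 12 (git add f.txt): modified={g.txt, h.txt} staged={f.txt}
After op 13 (git add g.txt): modified={h.txt} staged={f.txt, g.txt}
After op 14 (modify c.txt): modified={c.txt, h.txt} staged={f.txt, g.txt}
After op 15 (git reset g.txt): modified={c.txt, g.txt, h.txt} staged={f.txt}
After op 16 (modify f.txt): modified={c.txt, f.txt, g.txt, h.txt} staged={f.txt}
After op 17 (git reset f.txt): modified={c.txt, f.txt, g.txt, h.txt} staged={none}
After op 18 (git add f.txt): modified={c.txt, g.txt, h.txt} staged={f.txt}
After op 19 (git reset f.txt): modified={c.txt, f.txt, g.txt, h.txt} staged={none}
After op 20 (git add c.txt): modified={f.txt, g.txt, h.txt} staged={c.txt}
After op 21 (git commit): modified={f.txt, g.txt, h.txt} staged={none}
After op 22 (modify a.txt): modified={a.txt, f.txt, g.txt, h.txt} staged={none}
After op 23 (modify b.txt): modified={a.txt, b.txt, f.txt, g.txt, h.txt} staged={none}
After op 24 (git reset h.txt): modified={a.txt, b.txt, f.txt, g.txt, h.txt} staged={none}
After op 25 (git add g.txt): modified={a.txt, b.txt, f.txt, h.txt} staged={g.txt}
After op 26 (git reset g.txt): modified={a.txt, b.txt, f.txt, g.txt, h.txt} staged={none}
After op 27 (modify f.txt): modified={a.txt, b.txt, f.txt, g.txt, h.txt} staged={none}
After op 28 (git reset h.txt): modified={a.txt, b.txt, f.txt, g.txt, h.txt} staged={none}
After op 29 (git add g.txt): modified={a.txt, b.txt, f.txt, h.txt} staged={g.txt}
Final staged set: {g.txt} -> count=1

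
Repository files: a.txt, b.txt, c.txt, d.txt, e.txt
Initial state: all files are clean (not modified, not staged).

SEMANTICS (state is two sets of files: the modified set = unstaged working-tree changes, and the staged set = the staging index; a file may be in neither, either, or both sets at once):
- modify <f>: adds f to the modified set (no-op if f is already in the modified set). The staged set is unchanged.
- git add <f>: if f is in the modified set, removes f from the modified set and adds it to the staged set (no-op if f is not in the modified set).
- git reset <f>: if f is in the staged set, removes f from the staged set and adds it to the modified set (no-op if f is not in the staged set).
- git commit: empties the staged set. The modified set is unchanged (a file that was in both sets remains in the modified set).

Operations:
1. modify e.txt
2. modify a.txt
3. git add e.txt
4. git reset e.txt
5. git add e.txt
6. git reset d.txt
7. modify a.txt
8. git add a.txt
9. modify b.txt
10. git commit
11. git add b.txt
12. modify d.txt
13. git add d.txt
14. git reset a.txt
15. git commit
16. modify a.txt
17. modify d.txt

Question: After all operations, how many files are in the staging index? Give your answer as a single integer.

After op 1 (modify e.txt): modified={e.txt} staged={none}
After op 2 (modify a.txt): modified={a.txt, e.txt} staged={none}
After op 3 (git add e.txt): modified={a.txt} staged={e.txt}
After op 4 (git reset e.txt): modified={a.txt, e.txt} staged={none}
After op 5 (git add e.txt): modified={a.txt} staged={e.txt}
After op 6 (git reset d.txt): modified={a.txt} staged={e.txt}
After op 7 (modify a.txt): modified={a.txt} staged={e.txt}
After op 8 (git add a.txt): modified={none} staged={a.txt, e.txt}
After op 9 (modify b.txt): modified={b.txt} staged={a.txt, e.txt}
After op 10 (git commit): modified={b.txt} staged={none}
After op 11 (git add b.txt): modified={none} staged={b.txt}
After op 12 (modify d.txt): modified={d.txt} staged={b.txt}
After op 13 (git add d.txt): modified={none} staged={b.txt, d.txt}
After op 14 (git reset a.txt): modified={none} staged={b.txt, d.txt}
After op 15 (git commit): modified={none} staged={none}
After op 16 (modify a.txt): modified={a.txt} staged={none}
After op 17 (modify d.txt): modified={a.txt, d.txt} staged={none}
Final staged set: {none} -> count=0

Answer: 0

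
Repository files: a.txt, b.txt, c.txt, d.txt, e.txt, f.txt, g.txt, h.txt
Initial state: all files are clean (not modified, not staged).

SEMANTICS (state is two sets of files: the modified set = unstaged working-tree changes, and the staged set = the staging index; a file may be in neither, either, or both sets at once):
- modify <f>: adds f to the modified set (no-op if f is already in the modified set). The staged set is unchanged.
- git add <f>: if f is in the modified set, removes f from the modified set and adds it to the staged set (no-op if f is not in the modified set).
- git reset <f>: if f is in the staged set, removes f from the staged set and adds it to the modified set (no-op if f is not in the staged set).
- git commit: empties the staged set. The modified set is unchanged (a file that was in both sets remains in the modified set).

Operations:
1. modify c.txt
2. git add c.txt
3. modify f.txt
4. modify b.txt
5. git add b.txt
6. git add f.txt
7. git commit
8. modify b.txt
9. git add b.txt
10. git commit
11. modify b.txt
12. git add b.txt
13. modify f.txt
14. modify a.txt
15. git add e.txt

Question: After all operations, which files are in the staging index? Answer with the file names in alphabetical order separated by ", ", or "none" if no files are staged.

After op 1 (modify c.txt): modified={c.txt} staged={none}
After op 2 (git add c.txt): modified={none} staged={c.txt}
After op 3 (modify f.txt): modified={f.txt} staged={c.txt}
After op 4 (modify b.txt): modified={b.txt, f.txt} staged={c.txt}
After op 5 (git add b.txt): modified={f.txt} staged={b.txt, c.txt}
After op 6 (git add f.txt): modified={none} staged={b.txt, c.txt, f.txt}
After op 7 (git commit): modified={none} staged={none}
After op 8 (modify b.txt): modified={b.txt} staged={none}
After op 9 (git add b.txt): modified={none} staged={b.txt}
After op 10 (git commit): modified={none} staged={none}
After op 11 (modify b.txt): modified={b.txt} staged={none}
After op 12 (git add b.txt): modified={none} staged={b.txt}
After op 13 (modify f.txt): modified={f.txt} staged={b.txt}
After op 14 (modify a.txt): modified={a.txt, f.txt} staged={b.txt}
After op 15 (git add e.txt): modified={a.txt, f.txt} staged={b.txt}

Answer: b.txt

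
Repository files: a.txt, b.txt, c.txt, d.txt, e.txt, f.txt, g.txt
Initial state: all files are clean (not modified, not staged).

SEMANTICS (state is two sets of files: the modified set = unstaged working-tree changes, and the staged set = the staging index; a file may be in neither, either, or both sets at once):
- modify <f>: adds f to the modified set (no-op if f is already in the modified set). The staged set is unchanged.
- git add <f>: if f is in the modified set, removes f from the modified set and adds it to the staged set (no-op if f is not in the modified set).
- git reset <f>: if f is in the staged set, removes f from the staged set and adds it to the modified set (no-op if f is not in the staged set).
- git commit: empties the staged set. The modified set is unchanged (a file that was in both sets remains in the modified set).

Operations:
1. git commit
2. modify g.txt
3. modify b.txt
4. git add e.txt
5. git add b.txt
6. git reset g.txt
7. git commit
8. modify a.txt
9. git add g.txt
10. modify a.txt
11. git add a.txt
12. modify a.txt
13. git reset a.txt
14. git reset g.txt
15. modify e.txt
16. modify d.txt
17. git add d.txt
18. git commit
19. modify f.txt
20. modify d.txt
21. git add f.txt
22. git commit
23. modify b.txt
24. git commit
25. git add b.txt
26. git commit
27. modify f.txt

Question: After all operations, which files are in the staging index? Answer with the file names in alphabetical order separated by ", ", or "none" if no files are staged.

Answer: none

Derivation:
After op 1 (git commit): modified={none} staged={none}
After op 2 (modify g.txt): modified={g.txt} staged={none}
After op 3 (modify b.txt): modified={b.txt, g.txt} staged={none}
After op 4 (git add e.txt): modified={b.txt, g.txt} staged={none}
After op 5 (git add b.txt): modified={g.txt} staged={b.txt}
After op 6 (git reset g.txt): modified={g.txt} staged={b.txt}
After op 7 (git commit): modified={g.txt} staged={none}
After op 8 (modify a.txt): modified={a.txt, g.txt} staged={none}
After op 9 (git add g.txt): modified={a.txt} staged={g.txt}
After op 10 (modify a.txt): modified={a.txt} staged={g.txt}
After op 11 (git add a.txt): modified={none} staged={a.txt, g.txt}
After op 12 (modify a.txt): modified={a.txt} staged={a.txt, g.txt}
After op 13 (git reset a.txt): modified={a.txt} staged={g.txt}
After op 14 (git reset g.txt): modified={a.txt, g.txt} staged={none}
After op 15 (modify e.txt): modified={a.txt, e.txt, g.txt} staged={none}
After op 16 (modify d.txt): modified={a.txt, d.txt, e.txt, g.txt} staged={none}
After op 17 (git add d.txt): modified={a.txt, e.txt, g.txt} staged={d.txt}
After op 18 (git commit): modified={a.txt, e.txt, g.txt} staged={none}
After op 19 (modify f.txt): modified={a.txt, e.txt, f.txt, g.txt} staged={none}
After op 20 (modify d.txt): modified={a.txt, d.txt, e.txt, f.txt, g.txt} staged={none}
After op 21 (git add f.txt): modified={a.txt, d.txt, e.txt, g.txt} staged={f.txt}
After op 22 (git commit): modified={a.txt, d.txt, e.txt, g.txt} staged={none}
After op 23 (modify b.txt): modified={a.txt, b.txt, d.txt, e.txt, g.txt} staged={none}
After op 24 (git commit): modified={a.txt, b.txt, d.txt, e.txt, g.txt} staged={none}
After op 25 (git add b.txt): modified={a.txt, d.txt, e.txt, g.txt} staged={b.txt}
After op 26 (git commit): modified={a.txt, d.txt, e.txt, g.txt} staged={none}
After op 27 (modify f.txt): modified={a.txt, d.txt, e.txt, f.txt, g.txt} staged={none}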